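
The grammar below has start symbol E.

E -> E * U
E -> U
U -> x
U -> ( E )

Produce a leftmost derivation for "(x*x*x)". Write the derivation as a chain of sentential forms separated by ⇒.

E⇒U⇒(E)⇒(E*U)⇒(E*U*U)⇒(U*U*U)⇒(x*U*U)⇒(x*x*U)⇒(x*x*x)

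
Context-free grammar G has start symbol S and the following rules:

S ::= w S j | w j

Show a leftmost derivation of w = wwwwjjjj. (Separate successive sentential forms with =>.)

S => wSj   [S ::= w S j]
wSj => wwSjj   [S ::= w S j]
wwSjj => wwwSjjj   [S ::= w S j]
wwwSjjj => wwwwjjjj   [S ::= w j]

S=>wSj=>wwSjj=>wwwSjjj=>wwwwjjjj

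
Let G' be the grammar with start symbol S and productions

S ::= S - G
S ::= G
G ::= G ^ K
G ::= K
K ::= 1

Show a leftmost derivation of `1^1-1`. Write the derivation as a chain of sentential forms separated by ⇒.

S ⇒ S-G   [S ::= S - G]
S-G ⇒ G-G   [S ::= G]
G-G ⇒ G^K-G   [G ::= G ^ K]
G^K-G ⇒ K^K-G   [G ::= K]
K^K-G ⇒ 1^K-G   [K ::= 1]
1^K-G ⇒ 1^1-G   [K ::= 1]
1^1-G ⇒ 1^1-K   [G ::= K]
1^1-K ⇒ 1^1-1   [K ::= 1]

S ⇒ S-G ⇒ G-G ⇒ G^K-G ⇒ K^K-G ⇒ 1^K-G ⇒ 1^1-G ⇒ 1^1-K ⇒ 1^1-1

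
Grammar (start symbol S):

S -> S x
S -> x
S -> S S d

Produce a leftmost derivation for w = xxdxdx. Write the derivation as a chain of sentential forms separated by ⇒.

S ⇒ Sx   [S -> S x]
Sx ⇒ SSdx   [S -> S S d]
SSdx ⇒ SSdSdx   [S -> S S d]
SSdSdx ⇒ xSdSdx   [S -> x]
xSdSdx ⇒ xxdSdx   [S -> x]
xxdSdx ⇒ xxdxdx   [S -> x]

S ⇒ Sx ⇒ SSdx ⇒ SSdSdx ⇒ xSdSdx ⇒ xxdSdx ⇒ xxdxdx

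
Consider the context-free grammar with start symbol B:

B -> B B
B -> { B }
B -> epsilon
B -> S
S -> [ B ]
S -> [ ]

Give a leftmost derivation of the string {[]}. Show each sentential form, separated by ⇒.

B ⇒ {B}   [B -> { B }]
{B} ⇒ {BB}   [B -> B B]
{BB} ⇒ {BBB}   [B -> B B]
{BBB} ⇒ {BBBB}   [B -> B B]
{BBBB} ⇒ {SBBB}   [B -> S]
{SBBB} ⇒ {[]BBB}   [S -> [ ]]
{[]BBB} ⇒ {[]BB}   [B -> epsilon]
{[]BB} ⇒ {[]B}   [B -> epsilon]
{[]B} ⇒ {[]}   [B -> epsilon]

B ⇒ {B} ⇒ {BB} ⇒ {BBB} ⇒ {BBBB} ⇒ {SBBB} ⇒ {[]BBB} ⇒ {[]BB} ⇒ {[]B} ⇒ {[]}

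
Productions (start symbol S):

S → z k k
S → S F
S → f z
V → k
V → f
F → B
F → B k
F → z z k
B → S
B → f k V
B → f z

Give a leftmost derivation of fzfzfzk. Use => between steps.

S => SF => fzF => fzB => fzS => fzSF => fzfzF => fzfzBk => fzfzfzk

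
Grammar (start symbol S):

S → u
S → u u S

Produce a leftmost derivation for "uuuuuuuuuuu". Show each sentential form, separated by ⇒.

S ⇒ uuS   [S → u u S]
uuS ⇒ uuuuS   [S → u u S]
uuuuS ⇒ uuuuuuS   [S → u u S]
uuuuuuS ⇒ uuuuuuuuS   [S → u u S]
uuuuuuuuS ⇒ uuuuuuuuuuS   [S → u u S]
uuuuuuuuuuS ⇒ uuuuuuuuuuu   [S → u]

S⇒uuS⇒uuuuS⇒uuuuuuS⇒uuuuuuuuS⇒uuuuuuuuuuS⇒uuuuuuuuuuu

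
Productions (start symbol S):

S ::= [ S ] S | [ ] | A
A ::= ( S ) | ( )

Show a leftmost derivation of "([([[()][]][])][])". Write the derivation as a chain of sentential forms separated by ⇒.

S⇒A⇒(S)⇒([S]S)⇒([A]S)⇒([(S)]S)⇒([([S]S)]S)⇒([([[S]S]S)]S)⇒([([[A]S]S)]S)⇒([([[()]S]S)]S)⇒([([[()][]]S)]S)⇒([([[()][]][])]S)⇒([([[()][]][])][])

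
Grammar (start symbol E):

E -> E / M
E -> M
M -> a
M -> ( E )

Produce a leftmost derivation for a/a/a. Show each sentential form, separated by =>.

E => E/M   [E -> E / M]
E/M => E/M/M   [E -> E / M]
E/M/M => M/M/M   [E -> M]
M/M/M => a/M/M   [M -> a]
a/M/M => a/a/M   [M -> a]
a/a/M => a/a/a   [M -> a]

E => E/M => E/M/M => M/M/M => a/M/M => a/a/M => a/a/a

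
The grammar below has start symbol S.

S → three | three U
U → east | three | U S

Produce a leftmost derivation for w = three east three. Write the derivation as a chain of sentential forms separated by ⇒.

S ⇒ three U ⇒ three U S ⇒ three east S ⇒ three east three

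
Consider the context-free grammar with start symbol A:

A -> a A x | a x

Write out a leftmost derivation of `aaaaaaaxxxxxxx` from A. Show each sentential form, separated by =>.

A=>aAx=>aaAxx=>aaaAxxx=>aaaaAxxxx=>aaaaaAxxxxx=>aaaaaaAxxxxxx=>aaaaaaaxxxxxxx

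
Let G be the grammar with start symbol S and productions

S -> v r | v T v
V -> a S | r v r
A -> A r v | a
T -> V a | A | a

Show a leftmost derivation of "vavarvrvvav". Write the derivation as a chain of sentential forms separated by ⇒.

S ⇒ vTv ⇒ vVav ⇒ vaSav ⇒ vavTvav ⇒ vavAvav ⇒ vavArvvav ⇒ vavArvrvvav ⇒ vavarvrvvav

S ⇒ vTv   [S -> v T v]
vTv ⇒ vVav   [T -> V a]
vVav ⇒ vaSav   [V -> a S]
vaSav ⇒ vavTvav   [S -> v T v]
vavTvav ⇒ vavAvav   [T -> A]
vavAvav ⇒ vavArvvav   [A -> A r v]
vavArvvav ⇒ vavArvrvvav   [A -> A r v]
vavArvrvvav ⇒ vavarvrvvav   [A -> a]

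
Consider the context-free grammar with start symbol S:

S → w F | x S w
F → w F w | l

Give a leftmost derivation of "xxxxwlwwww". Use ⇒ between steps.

S ⇒ xSw   [S → x S w]
xSw ⇒ xxSww   [S → x S w]
xxSww ⇒ xxxSwww   [S → x S w]
xxxSwww ⇒ xxxxSwwww   [S → x S w]
xxxxSwwww ⇒ xxxxwFwwww   [S → w F]
xxxxwFwwww ⇒ xxxxwlwwww   [F → l]

S⇒xSw⇒xxSww⇒xxxSwww⇒xxxxSwwww⇒xxxxwFwwww⇒xxxxwlwwww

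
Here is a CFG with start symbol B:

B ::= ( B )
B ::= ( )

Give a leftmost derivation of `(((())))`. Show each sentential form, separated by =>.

B=>(B)=>((B))=>(((B)))=>(((())))

B => (B)   [B ::= ( B )]
(B) => ((B))   [B ::= ( B )]
((B)) => (((B)))   [B ::= ( B )]
(((B))) => (((())))   [B ::= ( )]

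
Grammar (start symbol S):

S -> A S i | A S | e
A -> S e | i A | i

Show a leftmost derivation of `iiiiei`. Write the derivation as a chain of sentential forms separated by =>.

S => ASi => iASi => iiASi => iiiASi => iiiiSi => iiiiei

S => ASi   [S -> A S i]
ASi => iASi   [A -> i A]
iASi => iiASi   [A -> i A]
iiASi => iiiASi   [A -> i A]
iiiASi => iiiiSi   [A -> i]
iiiiSi => iiiiei   [S -> e]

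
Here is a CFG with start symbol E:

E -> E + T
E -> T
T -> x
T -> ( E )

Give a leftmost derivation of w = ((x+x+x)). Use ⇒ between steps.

E⇒T⇒(E)⇒(T)⇒((E))⇒((E+T))⇒((E+T+T))⇒((T+T+T))⇒((x+T+T))⇒((x+x+T))⇒((x+x+x))

E ⇒ T   [E -> T]
T ⇒ (E)   [T -> ( E )]
(E) ⇒ (T)   [E -> T]
(T) ⇒ ((E))   [T -> ( E )]
((E)) ⇒ ((E+T))   [E -> E + T]
((E+T)) ⇒ ((E+T+T))   [E -> E + T]
((E+T+T)) ⇒ ((T+T+T))   [E -> T]
((T+T+T)) ⇒ ((x+T+T))   [T -> x]
((x+T+T)) ⇒ ((x+x+T))   [T -> x]
((x+x+T)) ⇒ ((x+x+x))   [T -> x]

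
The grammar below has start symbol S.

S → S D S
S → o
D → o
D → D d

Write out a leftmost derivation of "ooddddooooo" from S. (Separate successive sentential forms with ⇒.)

S ⇒ SDS ⇒ SDSDS ⇒ SDSDSDS ⇒ oDSDSDS ⇒ oDdSDSDS ⇒ oDddSDSDS ⇒ oDdddSDSDS ⇒ oDddddSDSDS ⇒ ooddddSDSDS ⇒ ooddddoDSDS ⇒ ooddddooSDS ⇒ ooddddoooDS ⇒ ooddddooooS ⇒ ooddddooooo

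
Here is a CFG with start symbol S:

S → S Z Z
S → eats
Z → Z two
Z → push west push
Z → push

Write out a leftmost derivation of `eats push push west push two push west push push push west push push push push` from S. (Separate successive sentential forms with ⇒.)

S ⇒ S Z Z ⇒ S Z Z Z Z ⇒ S Z Z Z Z Z Z ⇒ S Z Z Z Z Z Z Z Z ⇒ eats Z Z Z Z Z Z Z Z ⇒ eats push Z Z Z Z Z Z Z ⇒ eats push Z two Z Z Z Z Z Z ⇒ eats push push west push two Z Z Z Z Z Z ⇒ eats push push west push two push west push Z Z Z Z Z ⇒ eats push push west push two push west push push Z Z Z Z ⇒ eats push push west push two push west push push push west push Z Z Z ⇒ eats push push west push two push west push push push west push push Z Z ⇒ eats push push west push two push west push push push west push push push Z ⇒ eats push push west push two push west push push push west push push push push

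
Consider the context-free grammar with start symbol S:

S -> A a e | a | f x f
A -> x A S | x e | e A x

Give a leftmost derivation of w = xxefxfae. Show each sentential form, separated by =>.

S => Aae   [S -> A a e]
Aae => xASae   [A -> x A S]
xASae => xxeSae   [A -> x e]
xxeSae => xxefxfae   [S -> f x f]

S=>Aae=>xASae=>xxeSae=>xxefxfae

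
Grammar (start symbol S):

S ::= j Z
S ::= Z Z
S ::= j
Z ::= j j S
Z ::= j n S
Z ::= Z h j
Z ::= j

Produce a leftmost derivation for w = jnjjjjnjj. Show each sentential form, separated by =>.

S => ZZ => jnSZ => jnjZ => jnjjjS => jnjjjZZ => jnjjjjnSZ => jnjjjjnjZ => jnjjjjnjj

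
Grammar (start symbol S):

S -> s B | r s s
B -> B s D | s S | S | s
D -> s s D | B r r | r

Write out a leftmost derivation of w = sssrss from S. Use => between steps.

S => sB   [S -> s B]
sB => sS   [B -> S]
sS => ssB   [S -> s B]
ssB => sssS   [B -> s S]
sssS => sssrss   [S -> r s s]

S => sB => sS => ssB => sssS => sssrss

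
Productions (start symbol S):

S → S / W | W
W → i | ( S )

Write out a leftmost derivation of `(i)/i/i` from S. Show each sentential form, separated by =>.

S => S/W => S/W/W => W/W/W => (S)/W/W => (W)/W/W => (i)/W/W => (i)/i/W => (i)/i/i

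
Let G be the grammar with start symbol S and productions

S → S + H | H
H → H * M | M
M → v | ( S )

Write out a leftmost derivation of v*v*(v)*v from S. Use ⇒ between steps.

S⇒H⇒H*M⇒H*M*M⇒H*M*M*M⇒M*M*M*M⇒v*M*M*M⇒v*v*M*M⇒v*v*(S)*M⇒v*v*(H)*M⇒v*v*(M)*M⇒v*v*(v)*M⇒v*v*(v)*v

S ⇒ H   [S → H]
H ⇒ H*M   [H → H * M]
H*M ⇒ H*M*M   [H → H * M]
H*M*M ⇒ H*M*M*M   [H → H * M]
H*M*M*M ⇒ M*M*M*M   [H → M]
M*M*M*M ⇒ v*M*M*M   [M → v]
v*M*M*M ⇒ v*v*M*M   [M → v]
v*v*M*M ⇒ v*v*(S)*M   [M → ( S )]
v*v*(S)*M ⇒ v*v*(H)*M   [S → H]
v*v*(H)*M ⇒ v*v*(M)*M   [H → M]
v*v*(M)*M ⇒ v*v*(v)*M   [M → v]
v*v*(v)*M ⇒ v*v*(v)*v   [M → v]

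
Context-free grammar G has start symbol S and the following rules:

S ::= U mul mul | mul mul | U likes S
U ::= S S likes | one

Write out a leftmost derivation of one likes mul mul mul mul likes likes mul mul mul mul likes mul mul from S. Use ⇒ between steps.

S ⇒ U likes S ⇒ one likes S ⇒ one likes U mul mul ⇒ one likes S S likes mul mul ⇒ one likes U likes S S likes mul mul ⇒ one likes S S likes likes S S likes mul mul ⇒ one likes mul mul S likes likes S S likes mul mul ⇒ one likes mul mul mul mul likes likes S S likes mul mul ⇒ one likes mul mul mul mul likes likes mul mul S likes mul mul ⇒ one likes mul mul mul mul likes likes mul mul mul mul likes mul mul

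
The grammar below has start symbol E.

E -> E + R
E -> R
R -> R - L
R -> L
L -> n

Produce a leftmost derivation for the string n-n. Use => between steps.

E => R => R-L => L-L => n-L => n-n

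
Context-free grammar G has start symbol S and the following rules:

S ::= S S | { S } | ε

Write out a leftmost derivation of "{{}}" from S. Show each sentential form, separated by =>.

S => SS => SSS => {S}SS => {SS}SS => {{S}S}SS => {{}S}SS => {{}}SS => {{}}S => {{}}

S => SS   [S ::= S S]
SS => SSS   [S ::= S S]
SSS => {S}SS   [S ::= { S }]
{S}SS => {SS}SS   [S ::= S S]
{SS}SS => {{S}S}SS   [S ::= { S }]
{{S}S}SS => {{}S}SS   [S ::= ε]
{{}S}SS => {{}}SS   [S ::= ε]
{{}}SS => {{}}S   [S ::= ε]
{{}}S => {{}}   [S ::= ε]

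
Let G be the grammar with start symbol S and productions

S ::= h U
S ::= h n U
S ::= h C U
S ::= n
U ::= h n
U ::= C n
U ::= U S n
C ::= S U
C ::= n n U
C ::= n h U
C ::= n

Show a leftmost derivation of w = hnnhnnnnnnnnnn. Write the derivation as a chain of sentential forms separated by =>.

S => hU   [S ::= h U]
hU => hUSn   [U ::= U S n]
hUSn => hUSnSn   [U ::= U S n]
hUSnSn => hUSnSnSn   [U ::= U S n]
hUSnSnSn => hUSnSnSnSn   [U ::= U S n]
hUSnSnSnSn => hCnSnSnSnSn   [U ::= C n]
hCnSnSnSnSn => hnnUnSnSnSnSn   [C ::= n n U]
hnnUnSnSnSnSn => hnnhnnSnSnSnSn   [U ::= h n]
hnnhnnSnSnSnSn => hnnhnnnnSnSnSn   [S ::= n]
hnnhnnnnSnSnSn => hnnhnnnnnnSnSn   [S ::= n]
hnnhnnnnnnSnSn => hnnhnnnnnnnnSn   [S ::= n]
hnnhnnnnnnnnSn => hnnhnnnnnnnnnn   [S ::= n]

S => hU => hUSn => hUSnSn => hUSnSnSn => hUSnSnSnSn => hCnSnSnSnSn => hnnUnSnSnSnSn => hnnhnnSnSnSnSn => hnnhnnnnSnSnSn => hnnhnnnnnnSnSn => hnnhnnnnnnnnSn => hnnhnnnnnnnnnn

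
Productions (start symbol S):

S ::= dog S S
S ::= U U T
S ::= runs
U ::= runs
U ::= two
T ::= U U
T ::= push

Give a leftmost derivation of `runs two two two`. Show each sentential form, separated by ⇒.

S ⇒ U U T ⇒ runs U T ⇒ runs two T ⇒ runs two U U ⇒ runs two two U ⇒ runs two two two

S ⇒ U U T   [S ::= U U T]
U U T ⇒ runs U T   [U ::= runs]
runs U T ⇒ runs two T   [U ::= two]
runs two T ⇒ runs two U U   [T ::= U U]
runs two U U ⇒ runs two two U   [U ::= two]
runs two two U ⇒ runs two two two   [U ::= two]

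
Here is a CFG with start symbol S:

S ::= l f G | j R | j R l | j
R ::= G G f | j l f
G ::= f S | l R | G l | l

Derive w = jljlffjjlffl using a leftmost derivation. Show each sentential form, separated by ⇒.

S ⇒ jRl ⇒ jGGfl ⇒ jlRGfl ⇒ jljlfGfl ⇒ jljlffSfl ⇒ jljlffjRfl ⇒ jljlffjjlffl

S ⇒ jRl   [S ::= j R l]
jRl ⇒ jGGfl   [R ::= G G f]
jGGfl ⇒ jlRGfl   [G ::= l R]
jlRGfl ⇒ jljlfGfl   [R ::= j l f]
jljlfGfl ⇒ jljlffSfl   [G ::= f S]
jljlffSfl ⇒ jljlffjRfl   [S ::= j R]
jljlffjRfl ⇒ jljlffjjlffl   [R ::= j l f]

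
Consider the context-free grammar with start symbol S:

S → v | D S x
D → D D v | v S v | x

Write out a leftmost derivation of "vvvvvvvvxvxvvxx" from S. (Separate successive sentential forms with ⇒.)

S ⇒ DSx ⇒ vSvSx ⇒ vvvSx ⇒ vvvDSxx ⇒ vvvDDvSxx ⇒ vvvvSvDvSxx ⇒ vvvvDSxvDvSxx ⇒ vvvvvSvSxvDvSxx ⇒ vvvvvvvSxvDvSxx ⇒ vvvvvvvvxvDvSxx ⇒ vvvvvvvvxvxvSxx ⇒ vvvvvvvvxvxvvxx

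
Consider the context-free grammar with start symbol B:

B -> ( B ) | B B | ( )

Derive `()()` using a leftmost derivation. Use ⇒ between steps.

B ⇒ BB   [B -> B B]
BB ⇒ ()B   [B -> ( )]
()B ⇒ ()()   [B -> ( )]

B ⇒ BB ⇒ ()B ⇒ ()()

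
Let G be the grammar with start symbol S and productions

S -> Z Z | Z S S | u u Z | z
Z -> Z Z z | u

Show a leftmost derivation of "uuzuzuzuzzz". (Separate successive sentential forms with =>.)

S => ZSS => ZZzSS => ZZzZzSS => ZZzZzZzSS => ZZzZzZzZzSS => uZzZzZzZzSS => uuzZzZzZzSS => uuzuzZzZzSS => uuzuzuzZzSS => uuzuzuzuzSS => uuzuzuzuzzS => uuzuzuzuzzz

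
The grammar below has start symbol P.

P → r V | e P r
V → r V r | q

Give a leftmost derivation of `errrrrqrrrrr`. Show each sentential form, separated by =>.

P => ePr   [P → e P r]
ePr => erVr   [P → r V]
erVr => errVrr   [V → r V r]
errVrr => errrVrrr   [V → r V r]
errrVrrr => errrrVrrrr   [V → r V r]
errrrVrrrr => errrrrVrrrrr   [V → r V r]
errrrrVrrrrr => errrrrqrrrrr   [V → q]

P => ePr => erVr => errVrr => errrVrrr => errrrVrrrr => errrrrVrrrrr => errrrrqrrrrr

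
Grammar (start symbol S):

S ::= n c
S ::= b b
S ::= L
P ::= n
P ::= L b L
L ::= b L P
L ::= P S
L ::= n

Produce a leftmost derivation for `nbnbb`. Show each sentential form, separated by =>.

S=>L=>PS=>LbLS=>nbLS=>nbnS=>nbnbb

S => L   [S ::= L]
L => PS   [L ::= P S]
PS => LbLS   [P ::= L b L]
LbLS => nbLS   [L ::= n]
nbLS => nbnS   [L ::= n]
nbnS => nbnbb   [S ::= b b]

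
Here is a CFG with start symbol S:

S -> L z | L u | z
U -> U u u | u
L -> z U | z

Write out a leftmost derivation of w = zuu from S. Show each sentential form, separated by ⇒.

S ⇒ Lu   [S -> L u]
Lu ⇒ zUu   [L -> z U]
zUu ⇒ zuu   [U -> u]

S ⇒ Lu ⇒ zUu ⇒ zuu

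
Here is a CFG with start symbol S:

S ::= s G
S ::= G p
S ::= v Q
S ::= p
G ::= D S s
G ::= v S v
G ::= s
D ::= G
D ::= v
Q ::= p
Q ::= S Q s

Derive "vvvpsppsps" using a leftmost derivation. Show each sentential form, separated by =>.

S => vQ   [S ::= v Q]
vQ => vSQs   [Q ::= S Q s]
vSQs => vvQQs   [S ::= v Q]
vvQQs => vvSQsQs   [Q ::= S Q s]
vvSQsQs => vvGpQsQs   [S ::= G p]
vvGpQsQs => vvDSspQsQs   [G ::= D S s]
vvDSspQsQs => vvvSspQsQs   [D ::= v]
vvvSspQsQs => vvvpspQsQs   [S ::= p]
vvvpspQsQs => vvvpsppsQs   [Q ::= p]
vvvpsppsQs => vvvpsppsps   [Q ::= p]

S=>vQ=>vSQs=>vvQQs=>vvSQsQs=>vvGpQsQs=>vvDSspQsQs=>vvvSspQsQs=>vvvpspQsQs=>vvvpsppsQs=>vvvpsppsps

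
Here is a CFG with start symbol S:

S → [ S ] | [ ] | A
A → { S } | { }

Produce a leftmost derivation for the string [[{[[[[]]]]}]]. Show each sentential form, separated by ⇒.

S ⇒ [S] ⇒ [[S]] ⇒ [[A]] ⇒ [[{S}]] ⇒ [[{[S]}]] ⇒ [[{[[S]]}]] ⇒ [[{[[[S]]]}]] ⇒ [[{[[[[]]]]}]]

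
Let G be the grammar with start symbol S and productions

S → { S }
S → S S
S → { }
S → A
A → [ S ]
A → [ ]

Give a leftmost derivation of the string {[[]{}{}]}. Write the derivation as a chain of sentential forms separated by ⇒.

S ⇒ {S}   [S → { S }]
{S} ⇒ {A}   [S → A]
{A} ⇒ {[S]}   [A → [ S ]]
{[S]} ⇒ {[SS]}   [S → S S]
{[SS]} ⇒ {[AS]}   [S → A]
{[AS]} ⇒ {[[]S]}   [A → [ ]]
{[[]S]} ⇒ {[[]SS]}   [S → S S]
{[[]SS]} ⇒ {[[]{}S]}   [S → { }]
{[[]{}S]} ⇒ {[[]{}{}]}   [S → { }]

S ⇒ {S} ⇒ {A} ⇒ {[S]} ⇒ {[SS]} ⇒ {[AS]} ⇒ {[[]S]} ⇒ {[[]SS]} ⇒ {[[]{}S]} ⇒ {[[]{}{}]}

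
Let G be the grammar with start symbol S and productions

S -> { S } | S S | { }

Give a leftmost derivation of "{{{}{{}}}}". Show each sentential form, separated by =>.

S => {S}   [S -> { S }]
{S} => {{S}}   [S -> { S }]
{{S}} => {{SS}}   [S -> S S]
{{SS}} => {{{}S}}   [S -> { }]
{{{}S}} => {{{}{S}}}   [S -> { S }]
{{{}{S}}} => {{{}{{}}}}   [S -> { }]

S => {S} => {{S}} => {{SS}} => {{{}S}} => {{{}{S}}} => {{{}{{}}}}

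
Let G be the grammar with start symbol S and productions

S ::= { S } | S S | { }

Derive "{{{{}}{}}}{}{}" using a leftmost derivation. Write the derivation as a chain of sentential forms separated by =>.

S => SS   [S ::= S S]
SS => SSS   [S ::= S S]
SSS => {S}SS   [S ::= { S }]
{S}SS => {{S}}SS   [S ::= { S }]
{{S}}SS => {{SS}}SS   [S ::= S S]
{{SS}}SS => {{{S}S}}SS   [S ::= { S }]
{{{S}S}}SS => {{{{}}S}}SS   [S ::= { }]
{{{{}}S}}SS => {{{{}}{}}}SS   [S ::= { }]
{{{{}}{}}}SS => {{{{}}{}}}{}S   [S ::= { }]
{{{{}}{}}}{}S => {{{{}}{}}}{}{}   [S ::= { }]

S=>SS=>SSS=>{S}SS=>{{S}}SS=>{{SS}}SS=>{{{S}S}}SS=>{{{{}}S}}SS=>{{{{}}{}}}SS=>{{{{}}{}}}{}S=>{{{{}}{}}}{}{}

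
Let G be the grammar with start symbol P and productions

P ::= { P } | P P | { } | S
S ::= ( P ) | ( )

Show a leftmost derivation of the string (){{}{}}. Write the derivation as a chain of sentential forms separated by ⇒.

P ⇒ PP   [P ::= P P]
PP ⇒ SP   [P ::= S]
SP ⇒ ()P   [S ::= ( )]
()P ⇒ (){P}   [P ::= { P }]
(){P} ⇒ (){PP}   [P ::= P P]
(){PP} ⇒ (){{}P}   [P ::= { }]
(){{}P} ⇒ (){{}{}}   [P ::= { }]

P⇒PP⇒SP⇒()P⇒(){P}⇒(){PP}⇒(){{}P}⇒(){{}{}}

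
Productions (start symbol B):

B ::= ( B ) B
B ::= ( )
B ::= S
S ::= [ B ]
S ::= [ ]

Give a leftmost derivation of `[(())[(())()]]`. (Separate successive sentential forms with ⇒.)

B⇒S⇒[B]⇒[(B)B]⇒[(())B]⇒[(())S]⇒[(())[B]]⇒[(())[(B)B]]⇒[(())[(())B]]⇒[(())[(())()]]

B ⇒ S   [B ::= S]
S ⇒ [B]   [S ::= [ B ]]
[B] ⇒ [(B)B]   [B ::= ( B ) B]
[(B)B] ⇒ [(())B]   [B ::= ( )]
[(())B] ⇒ [(())S]   [B ::= S]
[(())S] ⇒ [(())[B]]   [S ::= [ B ]]
[(())[B]] ⇒ [(())[(B)B]]   [B ::= ( B ) B]
[(())[(B)B]] ⇒ [(())[(())B]]   [B ::= ( )]
[(())[(())B]] ⇒ [(())[(())()]]   [B ::= ( )]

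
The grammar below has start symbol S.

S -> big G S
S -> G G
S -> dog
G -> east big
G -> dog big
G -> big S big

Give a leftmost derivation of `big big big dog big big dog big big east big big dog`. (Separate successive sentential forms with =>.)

S => big G S => big big S big S => big big G G big S => big big big S big G big S => big big big G G big G big S => big big big dog big G big G big S => big big big dog big big S big big G big S => big big big dog big big dog big big G big S => big big big dog big big dog big big east big big S => big big big dog big big dog big big east big big dog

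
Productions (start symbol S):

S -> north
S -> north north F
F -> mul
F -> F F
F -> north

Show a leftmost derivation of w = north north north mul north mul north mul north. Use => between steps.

S => north north F   [S -> north north F]
north north F => north north F F   [F -> F F]
north north F F => north north F F F   [F -> F F]
north north F F F => north north F F F F   [F -> F F]
north north F F F F => north north F F F F F   [F -> F F]
north north F F F F F => north north F F F F F F   [F -> F F]
north north F F F F F F => north north north F F F F F   [F -> north]
north north north F F F F F => north north north mul F F F F   [F -> mul]
north north north mul F F F F => north north north mul F F F F F   [F -> F F]
north north north mul F F F F F => north north north mul north F F F F   [F -> north]
north north north mul north F F F F => north north north mul north mul F F F   [F -> mul]
north north north mul north mul F F F => north north north mul north mul north F F   [F -> north]
north north north mul north mul north F F => north north north mul north mul north mul F   [F -> mul]
north north north mul north mul north mul F => north north north mul north mul north mul north   [F -> north]

S => north north F => north north F F => north north F F F => north north F F F F => north north F F F F F => north north F F F F F F => north north north F F F F F => north north north mul F F F F => north north north mul F F F F F => north north north mul north F F F F => north north north mul north mul F F F => north north north mul north mul north F F => north north north mul north mul north mul F => north north north mul north mul north mul north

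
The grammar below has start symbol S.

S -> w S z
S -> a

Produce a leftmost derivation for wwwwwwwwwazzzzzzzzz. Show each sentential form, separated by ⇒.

S ⇒ wSz ⇒ wwSzz ⇒ wwwSzzz ⇒ wwwwSzzzz ⇒ wwwwwSzzzzz ⇒ wwwwwwSzzzzzz ⇒ wwwwwwwSzzzzzzz ⇒ wwwwwwwwSzzzzzzzz ⇒ wwwwwwwwwSzzzzzzzzz ⇒ wwwwwwwwwazzzzzzzzz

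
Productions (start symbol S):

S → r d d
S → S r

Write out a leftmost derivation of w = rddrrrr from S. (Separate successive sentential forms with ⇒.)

S⇒Sr⇒Srr⇒Srrr⇒Srrrr⇒rddrrrr

S ⇒ Sr   [S → S r]
Sr ⇒ Srr   [S → S r]
Srr ⇒ Srrr   [S → S r]
Srrr ⇒ Srrrr   [S → S r]
Srrrr ⇒ rddrrrr   [S → r d d]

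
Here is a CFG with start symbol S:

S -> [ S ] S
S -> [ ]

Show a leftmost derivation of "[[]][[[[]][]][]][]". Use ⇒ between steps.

S ⇒ [S]S ⇒ [[]]S ⇒ [[]][S]S ⇒ [[]][[S]S]S ⇒ [[]][[[S]S]S]S ⇒ [[]][[[[]]S]S]S ⇒ [[]][[[[]][]]S]S ⇒ [[]][[[[]][]][]]S ⇒ [[]][[[[]][]][]][]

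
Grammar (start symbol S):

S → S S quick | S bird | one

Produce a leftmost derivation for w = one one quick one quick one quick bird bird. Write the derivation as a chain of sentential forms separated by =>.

S => S bird => S bird bird => S S quick bird bird => S S quick S quick bird bird => S S quick S quick S quick bird bird => one S quick S quick S quick bird bird => one one quick S quick S quick bird bird => one one quick one quick S quick bird bird => one one quick one quick one quick bird bird

S => S bird   [S → S bird]
S bird => S bird bird   [S → S bird]
S bird bird => S S quick bird bird   [S → S S quick]
S S quick bird bird => S S quick S quick bird bird   [S → S S quick]
S S quick S quick bird bird => S S quick S quick S quick bird bird   [S → S S quick]
S S quick S quick S quick bird bird => one S quick S quick S quick bird bird   [S → one]
one S quick S quick S quick bird bird => one one quick S quick S quick bird bird   [S → one]
one one quick S quick S quick bird bird => one one quick one quick S quick bird bird   [S → one]
one one quick one quick S quick bird bird => one one quick one quick one quick bird bird   [S → one]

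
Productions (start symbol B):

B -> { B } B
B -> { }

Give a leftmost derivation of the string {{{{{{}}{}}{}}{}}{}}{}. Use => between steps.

B => {B}B   [B -> { B } B]
{B}B => {{B}B}B   [B -> { B } B]
{{B}B}B => {{{B}B}B}B   [B -> { B } B]
{{{B}B}B}B => {{{{B}B}B}B}B   [B -> { B } B]
{{{{B}B}B}B}B => {{{{{B}B}B}B}B}B   [B -> { B } B]
{{{{{B}B}B}B}B}B => {{{{{{}}B}B}B}B}B   [B -> { }]
{{{{{{}}B}B}B}B}B => {{{{{{}}{}}B}B}B}B   [B -> { }]
{{{{{{}}{}}B}B}B}B => {{{{{{}}{}}{}}B}B}B   [B -> { }]
{{{{{{}}{}}{}}B}B}B => {{{{{{}}{}}{}}{}}B}B   [B -> { }]
{{{{{{}}{}}{}}{}}B}B => {{{{{{}}{}}{}}{}}{}}B   [B -> { }]
{{{{{{}}{}}{}}{}}{}}B => {{{{{{}}{}}{}}{}}{}}{}   [B -> { }]

B=>{B}B=>{{B}B}B=>{{{B}B}B}B=>{{{{B}B}B}B}B=>{{{{{B}B}B}B}B}B=>{{{{{{}}B}B}B}B}B=>{{{{{{}}{}}B}B}B}B=>{{{{{{}}{}}{}}B}B}B=>{{{{{{}}{}}{}}{}}B}B=>{{{{{{}}{}}{}}{}}{}}B=>{{{{{{}}{}}{}}{}}{}}{}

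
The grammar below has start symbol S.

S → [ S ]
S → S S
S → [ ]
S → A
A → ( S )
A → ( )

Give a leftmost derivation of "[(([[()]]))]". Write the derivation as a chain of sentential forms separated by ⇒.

S ⇒ [S]   [S → [ S ]]
[S] ⇒ [A]   [S → A]
[A] ⇒ [(S)]   [A → ( S )]
[(S)] ⇒ [(A)]   [S → A]
[(A)] ⇒ [((S))]   [A → ( S )]
[((S))] ⇒ [(([S]))]   [S → [ S ]]
[(([S]))] ⇒ [(([[S]]))]   [S → [ S ]]
[(([[S]]))] ⇒ [(([[A]]))]   [S → A]
[(([[A]]))] ⇒ [(([[()]]))]   [A → ( )]

S ⇒ [S] ⇒ [A] ⇒ [(S)] ⇒ [(A)] ⇒ [((S))] ⇒ [(([S]))] ⇒ [(([[S]]))] ⇒ [(([[A]]))] ⇒ [(([[()]]))]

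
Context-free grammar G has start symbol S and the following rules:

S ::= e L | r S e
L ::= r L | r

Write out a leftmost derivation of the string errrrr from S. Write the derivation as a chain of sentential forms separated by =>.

S=>eL=>erL=>errL=>errrL=>errrrL=>errrrr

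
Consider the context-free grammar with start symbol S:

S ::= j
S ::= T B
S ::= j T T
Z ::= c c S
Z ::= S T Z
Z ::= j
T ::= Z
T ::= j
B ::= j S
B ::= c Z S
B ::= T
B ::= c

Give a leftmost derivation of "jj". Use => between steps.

S => TB   [S ::= T B]
TB => jB   [T ::= j]
jB => jT   [B ::= T]
jT => jj   [T ::= j]

S => TB => jB => jT => jj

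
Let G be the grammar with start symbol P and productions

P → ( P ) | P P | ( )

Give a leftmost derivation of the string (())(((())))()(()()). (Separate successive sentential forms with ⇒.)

P ⇒ PP ⇒ PPP ⇒ PPPP ⇒ (P)PPP ⇒ (())PPP ⇒ (())(P)PP ⇒ (())((P))PP ⇒ (())(((P)))PP ⇒ (())(((())))PP ⇒ (())(((())))()P ⇒ (())(((())))()(P) ⇒ (())(((())))()(PP) ⇒ (())(((())))()(()P) ⇒ (())(((())))()(()())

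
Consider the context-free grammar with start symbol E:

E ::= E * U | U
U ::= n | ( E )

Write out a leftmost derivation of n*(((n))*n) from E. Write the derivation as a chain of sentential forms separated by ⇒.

E ⇒ E*U   [E ::= E * U]
E*U ⇒ U*U   [E ::= U]
U*U ⇒ n*U   [U ::= n]
n*U ⇒ n*(E)   [U ::= ( E )]
n*(E) ⇒ n*(E*U)   [E ::= E * U]
n*(E*U) ⇒ n*(U*U)   [E ::= U]
n*(U*U) ⇒ n*((E)*U)   [U ::= ( E )]
n*((E)*U) ⇒ n*((U)*U)   [E ::= U]
n*((U)*U) ⇒ n*(((E))*U)   [U ::= ( E )]
n*(((E))*U) ⇒ n*(((U))*U)   [E ::= U]
n*(((U))*U) ⇒ n*(((n))*U)   [U ::= n]
n*(((n))*U) ⇒ n*(((n))*n)   [U ::= n]

E ⇒ E*U ⇒ U*U ⇒ n*U ⇒ n*(E) ⇒ n*(E*U) ⇒ n*(U*U) ⇒ n*((E)*U) ⇒ n*((U)*U) ⇒ n*(((E))*U) ⇒ n*(((U))*U) ⇒ n*(((n))*U) ⇒ n*(((n))*n)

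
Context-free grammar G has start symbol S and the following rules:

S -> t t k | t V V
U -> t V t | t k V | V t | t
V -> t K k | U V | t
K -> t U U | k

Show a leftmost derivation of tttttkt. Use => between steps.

S => tVV => ttKkV => tttUUkV => ttttUkV => tttttkV => tttttkt

S => tVV   [S -> t V V]
tVV => ttKkV   [V -> t K k]
ttKkV => tttUUkV   [K -> t U U]
tttUUkV => ttttUkV   [U -> t]
ttttUkV => tttttkV   [U -> t]
tttttkV => tttttkt   [V -> t]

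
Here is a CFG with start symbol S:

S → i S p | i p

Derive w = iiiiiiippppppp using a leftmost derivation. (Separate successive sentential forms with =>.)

S => iSp => iiSpp => iiiSppp => iiiiSpppp => iiiiiSppppp => iiiiiiSpppppp => iiiiiiippppppp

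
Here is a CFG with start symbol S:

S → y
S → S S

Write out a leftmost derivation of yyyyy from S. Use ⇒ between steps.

S ⇒ SS ⇒ SSS ⇒ SSSS ⇒ SSSSS ⇒ ySSSS ⇒ yySSS ⇒ yyySS ⇒ yyyyS ⇒ yyyyy

S ⇒ SS   [S → S S]
SS ⇒ SSS   [S → S S]
SSS ⇒ SSSS   [S → S S]
SSSS ⇒ SSSSS   [S → S S]
SSSSS ⇒ ySSSS   [S → y]
ySSSS ⇒ yySSS   [S → y]
yySSS ⇒ yyySS   [S → y]
yyySS ⇒ yyyyS   [S → y]
yyyyS ⇒ yyyyy   [S → y]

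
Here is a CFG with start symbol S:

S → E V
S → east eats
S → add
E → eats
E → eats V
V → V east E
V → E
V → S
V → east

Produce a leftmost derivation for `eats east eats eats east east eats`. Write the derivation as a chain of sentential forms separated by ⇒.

S ⇒ E V ⇒ eats V V ⇒ eats S V ⇒ eats east eats V ⇒ eats east eats E ⇒ eats east eats eats V ⇒ eats east eats eats V east E ⇒ eats east eats eats east east E ⇒ eats east eats eats east east eats

S ⇒ E V   [S → E V]
E V ⇒ eats V V   [E → eats V]
eats V V ⇒ eats S V   [V → S]
eats S V ⇒ eats east eats V   [S → east eats]
eats east eats V ⇒ eats east eats E   [V → E]
eats east eats E ⇒ eats east eats eats V   [E → eats V]
eats east eats eats V ⇒ eats east eats eats V east E   [V → V east E]
eats east eats eats V east E ⇒ eats east eats eats east east E   [V → east]
eats east eats eats east east E ⇒ eats east eats eats east east eats   [E → eats]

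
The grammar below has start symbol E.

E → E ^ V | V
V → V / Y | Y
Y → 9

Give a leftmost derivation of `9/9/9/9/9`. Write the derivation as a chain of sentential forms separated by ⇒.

E ⇒ V   [E → V]
V ⇒ V/Y   [V → V / Y]
V/Y ⇒ V/Y/Y   [V → V / Y]
V/Y/Y ⇒ V/Y/Y/Y   [V → V / Y]
V/Y/Y/Y ⇒ V/Y/Y/Y/Y   [V → V / Y]
V/Y/Y/Y/Y ⇒ Y/Y/Y/Y/Y   [V → Y]
Y/Y/Y/Y/Y ⇒ 9/Y/Y/Y/Y   [Y → 9]
9/Y/Y/Y/Y ⇒ 9/9/Y/Y/Y   [Y → 9]
9/9/Y/Y/Y ⇒ 9/9/9/Y/Y   [Y → 9]
9/9/9/Y/Y ⇒ 9/9/9/9/Y   [Y → 9]
9/9/9/9/Y ⇒ 9/9/9/9/9   [Y → 9]

E⇒V⇒V/Y⇒V/Y/Y⇒V/Y/Y/Y⇒V/Y/Y/Y/Y⇒Y/Y/Y/Y/Y⇒9/Y/Y/Y/Y⇒9/9/Y/Y/Y⇒9/9/9/Y/Y⇒9/9/9/9/Y⇒9/9/9/9/9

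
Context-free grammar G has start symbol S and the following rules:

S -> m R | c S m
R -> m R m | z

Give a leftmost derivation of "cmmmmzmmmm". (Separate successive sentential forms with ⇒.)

S ⇒ cSm ⇒ cmRm ⇒ cmmRmm ⇒ cmmmRmmm ⇒ cmmmmRmmmm ⇒ cmmmmzmmmm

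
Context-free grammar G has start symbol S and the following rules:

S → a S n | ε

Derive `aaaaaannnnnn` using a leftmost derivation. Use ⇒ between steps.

S ⇒ aSn ⇒ aaSnn ⇒ aaaSnnn ⇒ aaaaSnnnn ⇒ aaaaaSnnnnn ⇒ aaaaaaSnnnnnn ⇒ aaaaaannnnnn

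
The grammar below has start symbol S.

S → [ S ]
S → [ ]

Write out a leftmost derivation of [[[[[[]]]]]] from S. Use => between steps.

S => [S] => [[S]] => [[[S]]] => [[[[S]]]] => [[[[[S]]]]] => [[[[[[]]]]]]

S => [S]   [S → [ S ]]
[S] => [[S]]   [S → [ S ]]
[[S]] => [[[S]]]   [S → [ S ]]
[[[S]]] => [[[[S]]]]   [S → [ S ]]
[[[[S]]]] => [[[[[S]]]]]   [S → [ S ]]
[[[[[S]]]]] => [[[[[[]]]]]]   [S → [ ]]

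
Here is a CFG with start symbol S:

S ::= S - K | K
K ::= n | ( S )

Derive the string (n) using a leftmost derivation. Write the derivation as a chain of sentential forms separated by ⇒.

S⇒K⇒(S)⇒(K)⇒(n)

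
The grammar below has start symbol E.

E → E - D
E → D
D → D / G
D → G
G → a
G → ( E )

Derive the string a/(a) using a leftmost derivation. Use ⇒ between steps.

E ⇒ D   [E → D]
D ⇒ D/G   [D → D / G]
D/G ⇒ G/G   [D → G]
G/G ⇒ a/G   [G → a]
a/G ⇒ a/(E)   [G → ( E )]
a/(E) ⇒ a/(D)   [E → D]
a/(D) ⇒ a/(G)   [D → G]
a/(G) ⇒ a/(a)   [G → a]

E ⇒ D ⇒ D/G ⇒ G/G ⇒ a/G ⇒ a/(E) ⇒ a/(D) ⇒ a/(G) ⇒ a/(a)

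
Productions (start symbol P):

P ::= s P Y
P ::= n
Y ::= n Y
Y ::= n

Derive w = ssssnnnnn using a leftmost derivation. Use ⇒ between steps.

P ⇒ sPY   [P ::= s P Y]
sPY ⇒ ssPYY   [P ::= s P Y]
ssPYY ⇒ sssPYYY   [P ::= s P Y]
sssPYYY ⇒ ssssPYYYY   [P ::= s P Y]
ssssPYYYY ⇒ ssssnYYYY   [P ::= n]
ssssnYYYY ⇒ ssssnnYYY   [Y ::= n]
ssssnnYYY ⇒ ssssnnnYY   [Y ::= n]
ssssnnnYY ⇒ ssssnnnnY   [Y ::= n]
ssssnnnnY ⇒ ssssnnnnn   [Y ::= n]

P ⇒ sPY ⇒ ssPYY ⇒ sssPYYY ⇒ ssssPYYYY ⇒ ssssnYYYY ⇒ ssssnnYYY ⇒ ssssnnnYY ⇒ ssssnnnnY ⇒ ssssnnnnn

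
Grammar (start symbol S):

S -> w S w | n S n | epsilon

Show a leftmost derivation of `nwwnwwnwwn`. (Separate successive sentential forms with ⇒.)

S ⇒ nSn   [S -> n S n]
nSn ⇒ nwSwn   [S -> w S w]
nwSwn ⇒ nwwSwwn   [S -> w S w]
nwwSwwn ⇒ nwwnSnwwn   [S -> n S n]
nwwnSnwwn ⇒ nwwnwSwnwwn   [S -> w S w]
nwwnwSwnwwn ⇒ nwwnwwnwwn   [S -> epsilon]

S ⇒ nSn ⇒ nwSwn ⇒ nwwSwwn ⇒ nwwnSnwwn ⇒ nwwnwSwnwwn ⇒ nwwnwwnwwn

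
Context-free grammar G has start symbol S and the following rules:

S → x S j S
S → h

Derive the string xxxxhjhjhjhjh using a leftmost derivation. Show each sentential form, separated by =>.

S => xSjS => xxSjSjS => xxxSjSjSjS => xxxxSjSjSjSjS => xxxxhjSjSjSjS => xxxxhjhjSjSjS => xxxxhjhjhjSjS => xxxxhjhjhjhjS => xxxxhjhjhjhjh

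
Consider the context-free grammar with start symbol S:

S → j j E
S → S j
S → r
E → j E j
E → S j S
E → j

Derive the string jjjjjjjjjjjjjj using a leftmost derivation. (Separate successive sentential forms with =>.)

S => Sj => Sjj => jjEjj => jjSjSjj => jjjjEjSjj => jjjjjEjjSjj => jjjjjjjjSjj => jjjjjjjjSjjj => jjjjjjjjjjEjjj => jjjjjjjjjjjjjj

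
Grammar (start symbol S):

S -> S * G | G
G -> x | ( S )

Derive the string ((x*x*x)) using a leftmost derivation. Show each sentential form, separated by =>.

S => G   [S -> G]
G => (S)   [G -> ( S )]
(S) => (G)   [S -> G]
(G) => ((S))   [G -> ( S )]
((S)) => ((S*G))   [S -> S * G]
((S*G)) => ((S*G*G))   [S -> S * G]
((S*G*G)) => ((G*G*G))   [S -> G]
((G*G*G)) => ((x*G*G))   [G -> x]
((x*G*G)) => ((x*x*G))   [G -> x]
((x*x*G)) => ((x*x*x))   [G -> x]

S => G => (S) => (G) => ((S)) => ((S*G)) => ((S*G*G)) => ((G*G*G)) => ((x*G*G)) => ((x*x*G)) => ((x*x*x))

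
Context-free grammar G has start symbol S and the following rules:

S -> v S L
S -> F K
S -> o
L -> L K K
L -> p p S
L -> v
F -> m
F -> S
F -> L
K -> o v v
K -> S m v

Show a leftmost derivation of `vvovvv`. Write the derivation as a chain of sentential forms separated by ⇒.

S ⇒ vSL   [S -> v S L]
vSL ⇒ vFKL   [S -> F K]
vFKL ⇒ vLKL   [F -> L]
vLKL ⇒ vvKL   [L -> v]
vvKL ⇒ vvovvL   [K -> o v v]
vvovvL ⇒ vvovvv   [L -> v]

S ⇒ vSL ⇒ vFKL ⇒ vLKL ⇒ vvKL ⇒ vvovvL ⇒ vvovvv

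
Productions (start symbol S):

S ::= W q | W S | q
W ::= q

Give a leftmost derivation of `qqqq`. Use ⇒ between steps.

S⇒WS⇒qS⇒qWS⇒qqS⇒qqWS⇒qqqS⇒qqqq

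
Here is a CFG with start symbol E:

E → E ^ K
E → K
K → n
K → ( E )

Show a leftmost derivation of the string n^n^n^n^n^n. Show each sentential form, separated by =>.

E=>E^K=>E^K^K=>E^K^K^K=>E^K^K^K^K=>E^K^K^K^K^K=>K^K^K^K^K^K=>n^K^K^K^K^K=>n^n^K^K^K^K=>n^n^n^K^K^K=>n^n^n^n^K^K=>n^n^n^n^n^K=>n^n^n^n^n^n

E => E^K   [E → E ^ K]
E^K => E^K^K   [E → E ^ K]
E^K^K => E^K^K^K   [E → E ^ K]
E^K^K^K => E^K^K^K^K   [E → E ^ K]
E^K^K^K^K => E^K^K^K^K^K   [E → E ^ K]
E^K^K^K^K^K => K^K^K^K^K^K   [E → K]
K^K^K^K^K^K => n^K^K^K^K^K   [K → n]
n^K^K^K^K^K => n^n^K^K^K^K   [K → n]
n^n^K^K^K^K => n^n^n^K^K^K   [K → n]
n^n^n^K^K^K => n^n^n^n^K^K   [K → n]
n^n^n^n^K^K => n^n^n^n^n^K   [K → n]
n^n^n^n^n^K => n^n^n^n^n^n   [K → n]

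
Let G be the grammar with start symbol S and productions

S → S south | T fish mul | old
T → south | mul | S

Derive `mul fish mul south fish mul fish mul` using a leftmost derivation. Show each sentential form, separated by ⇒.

S ⇒ T fish mul ⇒ S fish mul ⇒ T fish mul fish mul ⇒ S fish mul fish mul ⇒ S south fish mul fish mul ⇒ T fish mul south fish mul fish mul ⇒ mul fish mul south fish mul fish mul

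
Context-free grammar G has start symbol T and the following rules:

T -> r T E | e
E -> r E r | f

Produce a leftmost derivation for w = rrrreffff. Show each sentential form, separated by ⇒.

T ⇒ rTE ⇒ rrTEE ⇒ rrrTEEE ⇒ rrrrTEEEE ⇒ rrrreEEEE ⇒ rrrrefEEE ⇒ rrrreffEE ⇒ rrrrefffE ⇒ rrrreffff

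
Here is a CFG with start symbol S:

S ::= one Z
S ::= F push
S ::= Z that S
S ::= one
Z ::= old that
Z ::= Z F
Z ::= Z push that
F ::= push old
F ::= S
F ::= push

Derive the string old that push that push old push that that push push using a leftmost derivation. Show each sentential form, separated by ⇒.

S ⇒ Z that S   [S ::= Z that S]
Z that S ⇒ Z push that that S   [Z ::= Z push that]
Z push that that S ⇒ Z F push that that S   [Z ::= Z F]
Z F push that that S ⇒ Z push that F push that that S   [Z ::= Z push that]
Z push that F push that that S ⇒ old that push that F push that that S   [Z ::= old that]
old that push that F push that that S ⇒ old that push that push old push that that S   [F ::= push old]
old that push that push old push that that S ⇒ old that push that push old push that that F push   [S ::= F push]
old that push that push old push that that F push ⇒ old that push that push old push that that push push   [F ::= push]

S ⇒ Z that S ⇒ Z push that that S ⇒ Z F push that that S ⇒ Z push that F push that that S ⇒ old that push that F push that that S ⇒ old that push that push old push that that S ⇒ old that push that push old push that that F push ⇒ old that push that push old push that that push push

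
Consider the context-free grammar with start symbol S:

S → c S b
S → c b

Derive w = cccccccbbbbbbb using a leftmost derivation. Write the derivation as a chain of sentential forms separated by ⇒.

S ⇒ cSb ⇒ ccSbb ⇒ cccSbbb ⇒ ccccSbbbb ⇒ cccccSbbbbb ⇒ ccccccSbbbbbb ⇒ cccccccbbbbbbb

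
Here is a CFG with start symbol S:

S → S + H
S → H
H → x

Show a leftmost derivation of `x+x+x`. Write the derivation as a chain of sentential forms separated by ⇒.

S ⇒ S+H ⇒ S+H+H ⇒ H+H+H ⇒ x+H+H ⇒ x+x+H ⇒ x+x+x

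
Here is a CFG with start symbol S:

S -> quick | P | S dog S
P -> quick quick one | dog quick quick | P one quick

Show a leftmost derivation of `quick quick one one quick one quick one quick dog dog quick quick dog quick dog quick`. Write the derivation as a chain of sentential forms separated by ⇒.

S ⇒ S dog S ⇒ P dog S ⇒ P one quick dog S ⇒ P one quick one quick dog S ⇒ P one quick one quick one quick dog S ⇒ quick quick one one quick one quick one quick dog S ⇒ quick quick one one quick one quick one quick dog S dog S ⇒ quick quick one one quick one quick one quick dog S dog S dog S ⇒ quick quick one one quick one quick one quick dog P dog S dog S ⇒ quick quick one one quick one quick one quick dog dog quick quick dog S dog S ⇒ quick quick one one quick one quick one quick dog dog quick quick dog quick dog S ⇒ quick quick one one quick one quick one quick dog dog quick quick dog quick dog quick

S ⇒ S dog S   [S -> S dog S]
S dog S ⇒ P dog S   [S -> P]
P dog S ⇒ P one quick dog S   [P -> P one quick]
P one quick dog S ⇒ P one quick one quick dog S   [P -> P one quick]
P one quick one quick dog S ⇒ P one quick one quick one quick dog S   [P -> P one quick]
P one quick one quick one quick dog S ⇒ quick quick one one quick one quick one quick dog S   [P -> quick quick one]
quick quick one one quick one quick one quick dog S ⇒ quick quick one one quick one quick one quick dog S dog S   [S -> S dog S]
quick quick one one quick one quick one quick dog S dog S ⇒ quick quick one one quick one quick one quick dog S dog S dog S   [S -> S dog S]
quick quick one one quick one quick one quick dog S dog S dog S ⇒ quick quick one one quick one quick one quick dog P dog S dog S   [S -> P]
quick quick one one quick one quick one quick dog P dog S dog S ⇒ quick quick one one quick one quick one quick dog dog quick quick dog S dog S   [P -> dog quick quick]
quick quick one one quick one quick one quick dog dog quick quick dog S dog S ⇒ quick quick one one quick one quick one quick dog dog quick quick dog quick dog S   [S -> quick]
quick quick one one quick one quick one quick dog dog quick quick dog quick dog S ⇒ quick quick one one quick one quick one quick dog dog quick quick dog quick dog quick   [S -> quick]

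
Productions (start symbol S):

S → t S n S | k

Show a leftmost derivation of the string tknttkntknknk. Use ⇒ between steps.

S⇒tSnS⇒tknS⇒tkntSnS⇒tknttSnSnS⇒tknttknSnS⇒tknttkntSnSnS⇒tknttkntknSnS⇒tknttkntknknS⇒tknttkntknknk

S ⇒ tSnS   [S → t S n S]
tSnS ⇒ tknS   [S → k]
tknS ⇒ tkntSnS   [S → t S n S]
tkntSnS ⇒ tknttSnSnS   [S → t S n S]
tknttSnSnS ⇒ tknttknSnS   [S → k]
tknttknSnS ⇒ tknttkntSnSnS   [S → t S n S]
tknttkntSnSnS ⇒ tknttkntknSnS   [S → k]
tknttkntknSnS ⇒ tknttkntknknS   [S → k]
tknttkntknknS ⇒ tknttkntknknk   [S → k]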